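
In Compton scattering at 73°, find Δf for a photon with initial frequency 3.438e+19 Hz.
5.656e+18 Hz (decrease)

Convert frequency to wavelength (c = 299792458 m/s):
λ₀ = c/f₀ = 299792458/3.438e+19 = 8.7199668e-12 m = 8.7200 pm

Calculate Compton shift:
Δλ = λ_C(1 - cos(73°)) = 1.7169 pm

Final wavelength:
λ' = λ₀ + Δλ = 8.7200 + 1.7169 = 10.4369 pm

Final frequency:
f' = c/λ' = 299792458/1.0436893e-11 = 2.8724302e+19 Hz

Frequency shift (decrease):
Δf = f₀ - f' = 3.438e+19 - 2.8724302e+19 = 5.656e+18 Hz

(Intermediate values are shown rounded; full precision is carried through to the final answer.)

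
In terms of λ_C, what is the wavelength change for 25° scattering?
0.0937 λ_C

The Compton shift formula is:
Δλ = λ_C(1 - cos θ)

Dividing both sides by λ_C:
Δλ/λ_C = 1 - cos θ

For θ = 25°:
Δλ/λ_C = 1 - cos(25°)
Δλ/λ_C = 1 - 0.9063
Δλ/λ_C = 0.0937

This means the shift is 0.0937 × λ_C = 0.2273 pm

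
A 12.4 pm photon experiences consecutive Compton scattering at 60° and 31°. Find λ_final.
13.9597 pm

Apply Compton shift twice:

First scattering at θ₁ = 60°:
Δλ₁ = λ_C(1 - cos(60°))
Δλ₁ = 2.4263 × 0.5000
Δλ₁ = 1.2132 pm

After first scattering:
λ₁ = 12.4 + 1.2132 = 13.6132 pm

Second scattering at θ₂ = 31°:
Δλ₂ = λ_C(1 - cos(31°))
Δλ₂ = 2.4263 × 0.1428
Δλ₂ = 0.3466 pm

Final wavelength:
λ₂ = 13.6132 + 0.3466 = 13.9597 pm

Total shift: Δλ_total = 1.2132 + 0.3466 = 1.5597 pm

(Intermediate values are shown rounded; full precision is carried through to the final answer.)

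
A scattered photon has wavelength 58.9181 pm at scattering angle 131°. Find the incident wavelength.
54.9000 pm

From λ' = λ + Δλ, we have λ = λ' - Δλ

First calculate the Compton shift:
Δλ = λ_C(1 - cos θ)
Δλ = 2.4263 × (1 - cos(131°))
Δλ = 2.4263 × 1.6561
Δλ = 4.0181 pm

Initial wavelength:
λ = λ' - Δλ
λ = 58.9181 - 4.0181
λ = 54.9000 pm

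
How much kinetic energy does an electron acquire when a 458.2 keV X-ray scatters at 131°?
273.8097 keV

By energy conservation: K_e = E_initial - E_final

First find the scattered photon energy:
Initial wavelength: λ = hc/E = 2.7059 pm
Compton shift: Δλ = λ_C(1 - cos(131°)) = 4.0181 pm
Final wavelength: λ' = 2.7059 + 4.0181 = 6.7240 pm
Final photon energy: E' = hc/λ' = 184.3903 keV

Electron kinetic energy:
K_e = E - E' = 458.2000 - 184.3903 = 273.8097 keV

(Intermediate values are shown rounded; full precision is carried through to the final answer.)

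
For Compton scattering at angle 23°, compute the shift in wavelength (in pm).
0.1929 pm

Using the Compton scattering formula:
Δλ = λ_C(1 - cos θ)

where λ_C = h/(m_e·c) ≈ 2.4263 pm is the Compton wavelength of an electron.

For θ = 23°:
cos(23°) = 0.9205
1 - cos(23°) = 0.0795

Δλ = 2.4263 × 0.0795
Δλ = 0.1929 pm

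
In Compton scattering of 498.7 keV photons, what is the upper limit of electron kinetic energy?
329.7559 keV

Maximum energy transfer occurs at θ = 180° (backscattering).

Initial photon: E₀ = 498.7 keV → λ₀ = 2.4861 pm

Maximum Compton shift (at 180°):
Δλ_max = 2λ_C = 2 × 2.4263 = 4.8526 pm

Final wavelength:
λ' = 2.4861 + 4.8526 = 7.3388 pm

Minimum photon energy (maximum energy to electron):
E'_min = hc/λ' = 168.9441 keV

Maximum electron kinetic energy:
K_max = E₀ - E'_min = 498.7000 - 168.9441 = 329.7559 keV

(Intermediate values are shown rounded; full precision is carried through to the final answer.)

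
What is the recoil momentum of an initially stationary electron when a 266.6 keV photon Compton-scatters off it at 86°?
1.6612e-22 kg·m/s

The electron is initially at rest, so by conservation of momentum:
p⃗_e = p⃗₀ − p⃗'  (incident photon momentum minus scattered photon momentum)

Photon momentum magnitudes (p = h/λ = E/c):
λ₀ = hc/E₀ = 4.6506 pm → p₀ = h/λ₀ = 1.4248e-22 kg·m/s
Δλ = λ_C(1 − cos 86°) = 2.2571 pm
λ' = 6.9076 pm → p' = h/λ' = 9.5924e-23 kg·m/s

The scattered photon makes angle θ = 86° with the incident direction, so by the law of cosines:
|p⃗_e|² = p₀² + p'² − 2p₀p'cos θ
|p⃗_e|² = (1.4248e-22)² + (9.5924e-23)² − 2·1.4248e-22·9.5924e-23·cos(86°)
|p⃗_e| = 1.6612e-22 kg·m/s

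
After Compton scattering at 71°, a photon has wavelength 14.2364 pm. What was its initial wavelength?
12.6000 pm

From λ' = λ + Δλ, we have λ = λ' - Δλ

First calculate the Compton shift:
Δλ = λ_C(1 - cos θ)
Δλ = 2.4263 × (1 - cos(71°))
Δλ = 2.4263 × 0.6744
Δλ = 1.6364 pm

Initial wavelength:
λ = λ' - Δλ
λ = 14.2364 - 1.6364
λ = 12.6000 pm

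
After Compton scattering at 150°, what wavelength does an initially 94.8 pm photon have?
99.3276 pm

Using the Compton formula: λ' = λ + λ_C(1 − cos θ)

For θ = 150°, cos θ = -√3/2 (exact) ≈ -0.8660, so:
1 − cos 150° = 1 − (-√3/2) ≈ 1.8660

Δλ = λ_C × 1.8660 = 2.4263 × 1.8660 = 4.5276 pm

λ' = 94.8 + 4.5276 = 99.3276 pm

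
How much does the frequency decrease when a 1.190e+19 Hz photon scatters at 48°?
3.675e+17 Hz (decrease)

Convert frequency to wavelength (c = 299792458 m/s):
λ₀ = c/f₀ = 299792458/1.190e+19 = 2.5192644e-11 m = 25.1926 pm

Calculate Compton shift:
Δλ = λ_C(1 - cos(48°)) = 0.8028 pm

Final wavelength:
λ' = λ₀ + Δλ = 25.1926 + 0.8028 = 25.9954 pm

Final frequency:
f' = c/λ' = 299792458/2.5995435e-11 = 1.1532504e+19 Hz

Frequency shift (decrease):
Δf = f₀ - f' = 1.190e+19 - 1.1532504e+19 = 3.675e+17 Hz

(Intermediate values are shown rounded; full precision is carried through to the final answer.)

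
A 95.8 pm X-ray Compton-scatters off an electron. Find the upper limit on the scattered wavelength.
100.6526 pm (at θ = 180°)

The Compton shift is Δλ = λ_C(1 − cos θ).

Since cos θ ranges from −1 to 1, the factor (1 − cos θ) ranges from 0 to 2; the maximum shift occurs at θ = 180° (backscattering):
Δλ_max = 2λ_C = 2 × 2.4263 pm = 4.8526 pm

Maximum scattered wavelength:
λ'_max = λ₀ + Δλ_max = 95.8 + 4.8526 = 100.6526 pm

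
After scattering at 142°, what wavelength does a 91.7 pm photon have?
96.0383 pm

Using the Compton scattering formula:
λ' = λ + Δλ = λ + λ_C(1 - cos θ)

Given:
- Initial wavelength λ = 91.7 pm
- Scattering angle θ = 142°
- Compton wavelength λ_C ≈ 2.4263 pm

Calculate the shift:
Δλ = 2.4263 × (1 - cos(142°))
Δλ = 2.4263 × 1.7880
Δλ = 4.3383 pm

Final wavelength:
λ' = 91.7 + 4.3383 = 96.0383 pm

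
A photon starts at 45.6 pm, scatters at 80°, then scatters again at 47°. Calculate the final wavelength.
48.3766 pm

Apply Compton shift twice:

First scattering at θ₁ = 80°:
Δλ₁ = λ_C(1 - cos(80°))
Δλ₁ = 2.4263 × 0.8264
Δλ₁ = 2.0050 pm

After first scattering:
λ₁ = 45.6 + 2.0050 = 47.6050 pm

Second scattering at θ₂ = 47°:
Δλ₂ = λ_C(1 - cos(47°))
Δλ₂ = 2.4263 × 0.3180
Δλ₂ = 0.7716 pm

Final wavelength:
λ₂ = 47.6050 + 0.7716 = 48.3766 pm

Total shift: Δλ_total = 2.0050 + 0.7716 = 2.7766 pm

(Intermediate values are shown rounded; full precision is carried through to the final answer.)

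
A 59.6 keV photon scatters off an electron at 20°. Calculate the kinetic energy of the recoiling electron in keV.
0.4163 keV

By energy conservation: K_e = E_initial - E_final

First find the scattered photon energy:
Initial wavelength: λ = hc/E = 20.8027 pm
Compton shift: Δλ = λ_C(1 - cos(20°)) = 0.1463 pm
Final wavelength: λ' = 20.8027 + 0.1463 = 20.9490 pm
Final photon energy: E' = hc/λ' = 59.1837 keV

Electron kinetic energy:
K_e = E - E' = 59.6000 - 59.1837 = 0.4163 keV

(Intermediate values are shown rounded; full precision is carried through to the final answer.)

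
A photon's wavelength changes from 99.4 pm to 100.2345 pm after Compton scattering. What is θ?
49.00°

First find the wavelength shift:
Δλ = λ' - λ = 100.2345 - 99.4 = 0.8345 pm

Using Δλ = λ_C(1 - cos θ), with λ_C = h/(m_e·c) ≈ 2.42631024 pm:
cos θ = 1 - Δλ/λ_C
cos θ = 1 - 0.8345/2.42631024
cos θ = 0.656062

θ = arccos(0.656062)
θ = 49.00°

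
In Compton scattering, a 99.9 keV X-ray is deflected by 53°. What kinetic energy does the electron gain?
7.2151 keV

By energy conservation: K_e = E_initial - E_final

First find the scattered photon energy:
Initial wavelength: λ = hc/E = 12.4108 pm
Compton shift: Δλ = λ_C(1 - cos(53°)) = 0.9661 pm
Final wavelength: λ' = 12.4108 + 0.9661 = 13.3770 pm
Final photon energy: E' = hc/λ' = 92.6849 keV

Electron kinetic energy:
K_e = E - E' = 99.9000 - 92.6849 = 7.2151 keV

(Intermediate values are shown rounded; full precision is carried through to the final answer.)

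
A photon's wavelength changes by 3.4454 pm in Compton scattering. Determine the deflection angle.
114.84°

From the Compton formula Δλ = λ_C(1 - cos θ), we can solve for θ:

cos θ = 1 - Δλ/λ_C

Given:
- Δλ = 3.4454 pm
- λ_C = h/(m_e·c) ≈ 2.42631024 pm

cos θ = 1 - 3.4454/2.42631024
cos θ = 1 - 1.420016
cos θ = -0.420016

θ = arccos(-0.420016)
θ = 114.84°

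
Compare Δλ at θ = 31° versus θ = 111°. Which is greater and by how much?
111° produces the larger shift by a factor of 9.510

Calculate both shifts using Δλ = λ_C(1 - cos θ):

For θ₁ = 31°:
Δλ₁ = 2.4263 × (1 - cos(31°))
Δλ₁ = 2.4263 × 0.1428
Δλ₁ = 0.3466 pm

For θ₂ = 111°:
Δλ₂ = 2.4263 × (1 - cos(111°))
Δλ₂ = 2.4263 × 1.3584
Δλ₂ = 3.2958 pm

The 111° angle produces the larger shift.
Ratio: 3.2958/0.3466 = 9.510

(Intermediate values are shown rounded; full precision is carried through to the final answer.)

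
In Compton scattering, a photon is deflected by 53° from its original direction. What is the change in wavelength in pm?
0.9661 pm

Using the Compton scattering formula:
Δλ = λ_C(1 - cos θ)

where λ_C = h/(m_e·c) ≈ 2.4263 pm is the Compton wavelength of an electron.

For θ = 53°:
cos(53°) = 0.6018
1 - cos(53°) = 0.3982

Δλ = 2.4263 × 0.3982
Δλ = 0.9661 pm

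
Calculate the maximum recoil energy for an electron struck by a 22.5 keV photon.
1.8210 keV

Maximum energy transfer occurs at θ = 180° (backscattering).

Initial photon: E₀ = 22.5 keV → λ₀ = 55.1041 pm

Maximum Compton shift (at 180°):
Δλ_max = 2λ_C = 2 × 2.4263 = 4.8526 pm

Final wavelength:
λ' = 55.1041 + 4.8526 = 59.9567 pm

Minimum photon energy (maximum energy to electron):
E'_min = hc/λ' = 20.6790 keV

Maximum electron kinetic energy:
K_max = E₀ - E'_min = 22.5000 - 20.6790 = 1.8210 keV

(Intermediate values are shown rounded; full precision is carried through to the final answer.)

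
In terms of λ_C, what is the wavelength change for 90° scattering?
1.0000 λ_C

The Compton shift formula is:
Δλ = λ_C(1 - cos θ)

Dividing both sides by λ_C:
Δλ/λ_C = 1 - cos θ

For θ = 90°:
Δλ/λ_C = 1 - cos(90°)
Δλ/λ_C = 1 - 0.0000
Δλ/λ_C = 1.0000

This means the shift is 1.0000 × λ_C = 2.4263 pm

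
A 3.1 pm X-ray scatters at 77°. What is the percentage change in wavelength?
60.6616%

Calculate the Compton shift:
Δλ = λ_C(1 - cos(77°))
Δλ = 2.4263 × (1 - cos(77°))
Δλ = 2.4263 × 0.7750
Δλ = 1.8805 pm

Percentage change:
(Δλ/λ₀) × 100 = (1.8805/3.1) × 100
= 60.6616%

(Intermediate values are shown rounded; full precision is carried through to the final answer.)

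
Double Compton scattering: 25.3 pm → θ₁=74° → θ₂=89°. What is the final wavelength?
29.4415 pm

Apply Compton shift twice:

First scattering at θ₁ = 74°:
Δλ₁ = λ_C(1 - cos(74°))
Δλ₁ = 2.4263 × 0.7244
Δλ₁ = 1.7575 pm

After first scattering:
λ₁ = 25.3 + 1.7575 = 27.0575 pm

Second scattering at θ₂ = 89°:
Δλ₂ = λ_C(1 - cos(89°))
Δλ₂ = 2.4263 × 0.9825
Δλ₂ = 2.3840 pm

Final wavelength:
λ₂ = 27.0575 + 2.3840 = 29.4415 pm

Total shift: Δλ_total = 1.7575 + 2.3840 = 4.1415 pm

(Intermediate values are shown rounded; full precision is carried through to the final answer.)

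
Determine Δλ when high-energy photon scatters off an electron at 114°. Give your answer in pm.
3.4132 pm

Using the Compton scattering formula:
Δλ = λ_C(1 - cos θ)

where λ_C = h/(m_e·c) ≈ 2.4263 pm is the Compton wavelength of an electron.

For θ = 114°:
cos(114°) = -0.4067
1 - cos(114°) = 1.4067

Δλ = 2.4263 × 1.4067
Δλ = 3.4132 pm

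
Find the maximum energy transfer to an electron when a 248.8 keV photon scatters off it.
122.7474 keV

Maximum energy transfer occurs at θ = 180° (backscattering).

Initial photon: E₀ = 248.8 keV → λ₀ = 4.9833 pm

Maximum Compton shift (at 180°):
Δλ_max = 2λ_C = 2 × 2.4263 = 4.8526 pm

Final wavelength:
λ' = 4.9833 + 4.8526 = 9.8359 pm

Minimum photon energy (maximum energy to electron):
E'_min = hc/λ' = 126.0526 keV

Maximum electron kinetic energy:
K_max = E₀ - E'_min = 248.8000 - 126.0526 = 122.7474 keV

(Intermediate values are shown rounded; full precision is carried through to the final answer.)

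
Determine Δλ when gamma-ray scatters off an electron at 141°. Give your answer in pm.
4.3119 pm

Using the Compton scattering formula:
Δλ = λ_C(1 - cos θ)

where λ_C = h/(m_e·c) ≈ 2.4263 pm is the Compton wavelength of an electron.

For θ = 141°:
cos(141°) = -0.7771
1 - cos(141°) = 1.7771

Δλ = 2.4263 × 1.7771
Δλ = 4.3119 pm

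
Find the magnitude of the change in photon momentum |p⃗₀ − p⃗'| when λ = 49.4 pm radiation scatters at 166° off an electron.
2.5452e-23 kg·m/s

Photon momentum magnitude is p = h/λ.

Initial momentum:
p₀ = h/λ = 6.6261e-34/4.9400e-11 = 1.3413e-23 kg·m/s

After scattering:
λ' = λ + Δλ = 49.4 + 4.7805 = 54.1805 pm
p' = h/λ' = 6.6261e-34/5.4181e-11 = 1.2230e-23 kg·m/s

Momentum is a vector; the scattered photon's direction makes angle θ = 166° with the incident direction. The magnitude of the vector change Δp⃗ = p⃗₀ − p⃗' is found from the law of cosines:
|Δp⃗|² = p₀² + p'² − 2p₀p'cos θ
|Δp⃗|² = (1.3413e-23)² + (1.2230e-23)² − 2·1.3413e-23·1.2230e-23·cos(166°)
|Δp⃗| = 2.5452e-23 kg·m/s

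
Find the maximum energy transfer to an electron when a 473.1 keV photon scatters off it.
307.1971 keV

Maximum energy transfer occurs at θ = 180° (backscattering).

Initial photon: E₀ = 473.1 keV → λ₀ = 2.6207 pm

Maximum Compton shift (at 180°):
Δλ_max = 2λ_C = 2 × 2.4263 = 4.8526 pm

Final wavelength:
λ' = 2.6207 + 4.8526 = 7.4733 pm

Minimum photon energy (maximum energy to electron):
E'_min = hc/λ' = 165.9029 keV

Maximum electron kinetic energy:
K_max = E₀ - E'_min = 473.1000 - 165.9029 = 307.1971 keV

(Intermediate values are shown rounded; full precision is carried through to the final answer.)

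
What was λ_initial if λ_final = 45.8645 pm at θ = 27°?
45.6000 pm

From λ' = λ + Δλ, we have λ = λ' - Δλ

First calculate the Compton shift:
Δλ = λ_C(1 - cos θ)
Δλ = 2.4263 × (1 - cos(27°))
Δλ = 2.4263 × 0.1090
Δλ = 0.2645 pm

Initial wavelength:
λ = λ' - Δλ
λ = 45.8645 - 0.2645
λ = 45.6000 pm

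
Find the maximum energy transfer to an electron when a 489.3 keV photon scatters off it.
321.4483 keV

Maximum energy transfer occurs at θ = 180° (backscattering).

Initial photon: E₀ = 489.3 keV → λ₀ = 2.5339 pm

Maximum Compton shift (at 180°):
Δλ_max = 2λ_C = 2 × 2.4263 = 4.8526 pm

Final wavelength:
λ' = 2.5339 + 4.8526 = 7.3865 pm

Minimum photon energy (maximum energy to electron):
E'_min = hc/λ' = 167.8517 keV

Maximum electron kinetic energy:
K_max = E₀ - E'_min = 489.3000 - 167.8517 = 321.4483 keV

(Intermediate values are shown rounded; full precision is carried through to the final answer.)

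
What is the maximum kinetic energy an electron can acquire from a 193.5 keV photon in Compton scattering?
83.3904 keV

Maximum energy transfer occurs at θ = 180° (backscattering).

Initial photon: E₀ = 193.5 keV → λ₀ = 6.4075 pm

Maximum Compton shift (at 180°):
Δλ_max = 2λ_C = 2 × 2.4263 = 4.8526 pm

Final wavelength:
λ' = 6.4075 + 4.8526 = 11.2601 pm

Minimum photon energy (maximum energy to electron):
E'_min = hc/λ' = 110.1096 keV

Maximum electron kinetic energy:
K_max = E₀ - E'_min = 193.5000 - 110.1096 = 83.3904 keV

(Intermediate values are shown rounded; full precision is carried through to the final answer.)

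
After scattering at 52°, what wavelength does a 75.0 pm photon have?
75.9325 pm

Using the Compton scattering formula:
λ' = λ + Δλ = λ + λ_C(1 - cos θ)

Given:
- Initial wavelength λ = 75.0 pm
- Scattering angle θ = 52°
- Compton wavelength λ_C ≈ 2.4263 pm

Calculate the shift:
Δλ = 2.4263 × (1 - cos(52°))
Δλ = 2.4263 × 0.3843
Δλ = 0.9325 pm

Final wavelength:
λ' = 75.0 + 0.9325 = 75.9325 pm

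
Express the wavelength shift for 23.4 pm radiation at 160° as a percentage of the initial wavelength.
20.1124%

Calculate the Compton shift:
Δλ = λ_C(1 - cos(160°))
Δλ = 2.4263 × (1 - cos(160°))
Δλ = 2.4263 × 1.9397
Δλ = 4.7063 pm

Percentage change:
(Δλ/λ₀) × 100 = (4.7063/23.4) × 100
= 20.1124%

(Intermediate values are shown rounded; full precision is carried through to the final answer.)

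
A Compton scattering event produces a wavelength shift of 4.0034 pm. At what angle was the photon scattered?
130.54°

From the Compton formula Δλ = λ_C(1 - cos θ), we can solve for θ:

cos θ = 1 - Δλ/λ_C

Given:
- Δλ = 4.0034 pm
- λ_C = h/(m_e·c) ≈ 2.42631024 pm

cos θ = 1 - 4.0034/2.42631024
cos θ = 1 - 1.649995
cos θ = -0.649995

θ = arccos(-0.649995)
θ = 130.54°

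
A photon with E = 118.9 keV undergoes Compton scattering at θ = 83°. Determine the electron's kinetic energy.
20.1725 keV

By energy conservation: K_e = E_initial - E_final

First find the scattered photon energy:
Initial wavelength: λ = hc/E = 10.4276 pm
Compton shift: Δλ = λ_C(1 - cos(83°)) = 2.1306 pm
Final wavelength: λ' = 10.4276 + 2.1306 = 12.5582 pm
Final photon energy: E' = hc/λ' = 98.7275 keV

Electron kinetic energy:
K_e = E - E' = 118.9000 - 98.7275 = 20.1725 keV

(Intermediate values are shown rounded; full precision is carried through to the final answer.)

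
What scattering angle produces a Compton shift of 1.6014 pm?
70.12°

From the Compton formula Δλ = λ_C(1 - cos θ), we can solve for θ:

cos θ = 1 - Δλ/λ_C

Given:
- Δλ = 1.6014 pm
- λ_C = h/(m_e·c) ≈ 2.42631024 pm

cos θ = 1 - 1.6014/2.42631024
cos θ = 1 - 0.660015
cos θ = 0.339985

θ = arccos(0.339985)
θ = 70.12°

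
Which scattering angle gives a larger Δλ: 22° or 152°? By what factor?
152° produces the larger shift by a factor of 25.859

Calculate both shifts using Δλ = λ_C(1 - cos θ):

For θ₁ = 22°:
Δλ₁ = 2.4263 × (1 - cos(22°))
Δλ₁ = 2.4263 × 0.0728
Δλ₁ = 0.1767 pm

For θ₂ = 152°:
Δλ₂ = 2.4263 × (1 - cos(152°))
Δλ₂ = 2.4263 × 1.8829
Δλ₂ = 4.5686 pm

The 152° angle produces the larger shift.
Ratio: 4.5686/0.1767 = 25.859

(Intermediate values are shown rounded; full precision is carried through to the final answer.)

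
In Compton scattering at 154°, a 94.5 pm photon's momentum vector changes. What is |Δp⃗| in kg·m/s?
1.3347e-23 kg·m/s

Photon momentum magnitude is p = h/λ.

Initial momentum:
p₀ = h/λ = 6.6261e-34/9.4500e-11 = 7.0117e-24 kg·m/s

After scattering:
λ' = λ + Δλ = 94.5 + 4.6071 = 99.1071 pm
p' = h/λ' = 6.6261e-34/9.9107e-11 = 6.6858e-24 kg·m/s

Momentum is a vector; the scattered photon's direction makes angle θ = 154° with the incident direction. The magnitude of the vector change Δp⃗ = p⃗₀ − p⃗' is found from the law of cosines:
|Δp⃗|² = p₀² + p'² − 2p₀p'cos θ
|Δp⃗|² = (7.0117e-24)² + (6.6858e-24)² − 2·7.0117e-24·6.6858e-24·cos(154°)
|Δp⃗| = 1.3347e-23 kg·m/s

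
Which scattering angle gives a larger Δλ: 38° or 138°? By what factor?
138° produces the larger shift by a factor of 8.223

Calculate both shifts using Δλ = λ_C(1 - cos θ):

For θ₁ = 38°:
Δλ₁ = 2.4263 × (1 - cos(38°))
Δλ₁ = 2.4263 × 0.2120
Δλ₁ = 0.5144 pm

For θ₂ = 138°:
Δλ₂ = 2.4263 × (1 - cos(138°))
Δλ₂ = 2.4263 × 1.7431
Δλ₂ = 4.2294 pm

The 138° angle produces the larger shift.
Ratio: 4.2294/0.5144 = 8.223

(Intermediate values are shown rounded; full precision is carried through to the final answer.)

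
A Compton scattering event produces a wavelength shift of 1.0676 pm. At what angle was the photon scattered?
55.94°

From the Compton formula Δλ = λ_C(1 - cos θ), we can solve for θ:

cos θ = 1 - Δλ/λ_C

Given:
- Δλ = 1.0676 pm
- λ_C = h/(m_e·c) ≈ 2.42631024 pm

cos θ = 1 - 1.0676/2.42631024
cos θ = 1 - 0.440010
cos θ = 0.559990

θ = arccos(0.559990)
θ = 55.94°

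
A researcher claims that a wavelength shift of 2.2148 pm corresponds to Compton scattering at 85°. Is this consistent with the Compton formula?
Yes, consistent

Calculate the expected shift for θ = 85°:

Δλ_expected = λ_C(1 - cos(85°))
Δλ_expected = 2.4263 × (1 - cos(85°))
Δλ_expected = 2.4263 × 0.9128
Δλ_expected = 2.2148 pm

Given shift: 2.2148 pm
Expected shift: 2.2148 pm
Difference: 0.0000 pm

The values match. This is consistent with Compton scattering at the stated angle.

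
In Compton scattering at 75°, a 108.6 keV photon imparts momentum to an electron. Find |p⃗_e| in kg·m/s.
6.6153e-23 kg·m/s

The electron is initially at rest, so by conservation of momentum:
p⃗_e = p⃗₀ − p⃗'  (incident photon momentum minus scattered photon momentum)

Photon momentum magnitudes (p = h/λ = E/c):
λ₀ = hc/E₀ = 11.4166 pm → p₀ = h/λ₀ = 5.8039e-23 kg·m/s
Δλ = λ_C(1 − cos 75°) = 1.7983 pm
λ' = 13.2149 pm → p' = h/λ' = 5.0141e-23 kg·m/s

The scattered photon makes angle θ = 75° with the incident direction, so by the law of cosines:
|p⃗_e|² = p₀² + p'² − 2p₀p'cos θ
|p⃗_e|² = (5.8039e-23)² + (5.0141e-23)² − 2·5.8039e-23·5.0141e-23·cos(75°)
|p⃗_e| = 6.6153e-23 kg·m/s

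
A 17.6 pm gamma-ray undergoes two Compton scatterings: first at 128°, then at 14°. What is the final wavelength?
21.5922 pm

Apply Compton shift twice:

First scattering at θ₁ = 128°:
Δλ₁ = λ_C(1 - cos(128°))
Δλ₁ = 2.4263 × 1.6157
Δλ₁ = 3.9201 pm

After first scattering:
λ₁ = 17.6 + 3.9201 = 21.5201 pm

Second scattering at θ₂ = 14°:
Δλ₂ = λ_C(1 - cos(14°))
Δλ₂ = 2.4263 × 0.0297
Δλ₂ = 0.0721 pm

Final wavelength:
λ₂ = 21.5201 + 0.0721 = 21.5922 pm

Total shift: Δλ_total = 3.9201 + 0.0721 = 3.9922 pm

(Intermediate values are shown rounded; full precision is carried through to the final answer.)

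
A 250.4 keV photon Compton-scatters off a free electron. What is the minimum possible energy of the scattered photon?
126.4620 keV (at θ = 180°)

The scattered photon has minimum energy when its wavelength is maximum, i.e., when the Compton shift Δλ = λ_C(1 − cos θ) is maximum. This occurs at θ = 180° (backscattering), giving Δλ_max = 2λ_C = 4.8526 pm.

Initial wavelength: λ₀ = hc/E₀ = 4.9514 pm
Maximum final wavelength: λ'_max = λ₀ + 2λ_C = 4.9514 + 4.8526 = 9.8041 pm
Minimum final energy: E'_min = hc/λ'_max = 126.4620 keV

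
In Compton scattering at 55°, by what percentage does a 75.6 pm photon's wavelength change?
1.3686%

Calculate the Compton shift:
Δλ = λ_C(1 - cos(55°))
Δλ = 2.4263 × (1 - cos(55°))
Δλ = 2.4263 × 0.4264
Δλ = 1.0346 pm

Percentage change:
(Δλ/λ₀) × 100 = (1.0346/75.6) × 100
= 1.3686%

(Intermediate values are shown rounded; full precision is carried through to the final answer.)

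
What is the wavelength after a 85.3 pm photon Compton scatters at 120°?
88.9395 pm

Using the Compton scattering formula:
λ' = λ + Δλ = λ + λ_C(1 - cos θ)

Given:
- Initial wavelength λ = 85.3 pm
- Scattering angle θ = 120°
- Compton wavelength λ_C ≈ 2.4263 pm

Calculate the shift:
Δλ = 2.4263 × (1 - cos(120°))
Δλ = 2.4263 × 1.5000
Δλ = 3.6395 pm

Final wavelength:
λ' = 85.3 + 3.6395 = 88.9395 pm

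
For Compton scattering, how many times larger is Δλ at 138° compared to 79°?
138° produces the larger shift by a factor of 2.154

Calculate both shifts using Δλ = λ_C(1 - cos θ):

For θ₁ = 79°:
Δλ₁ = 2.4263 × (1 - cos(79°))
Δλ₁ = 2.4263 × 0.8092
Δλ₁ = 1.9633 pm

For θ₂ = 138°:
Δλ₂ = 2.4263 × (1 - cos(138°))
Δλ₂ = 2.4263 × 1.7431
Δλ₂ = 4.2294 pm

The 138° angle produces the larger shift.
Ratio: 4.2294/1.9633 = 2.154

(Intermediate values are shown rounded; full precision is carried through to the final answer.)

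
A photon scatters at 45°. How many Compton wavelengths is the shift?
0.2929 λ_C

The Compton shift formula is:
Δλ = λ_C(1 - cos θ)

Dividing both sides by λ_C:
Δλ/λ_C = 1 - cos θ

For θ = 45°:
Δλ/λ_C = 1 - cos(45°)
Δλ/λ_C = 1 - 0.7071
Δλ/λ_C = 0.2929

This means the shift is 0.2929 × λ_C = 0.7106 pm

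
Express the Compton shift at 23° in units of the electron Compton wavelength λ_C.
0.0795 λ_C

The Compton shift formula is:
Δλ = λ_C(1 - cos θ)

Dividing both sides by λ_C:
Δλ/λ_C = 1 - cos θ

For θ = 23°:
Δλ/λ_C = 1 - cos(23°)
Δλ/λ_C = 1 - 0.9205
Δλ/λ_C = 0.0795

This means the shift is 0.0795 × λ_C = 0.1929 pm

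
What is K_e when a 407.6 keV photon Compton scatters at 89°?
179.0904 keV

By energy conservation: K_e = E_initial - E_final

First find the scattered photon energy:
Initial wavelength: λ = hc/E = 3.0418 pm
Compton shift: Δλ = λ_C(1 - cos(89°)) = 2.3840 pm
Final wavelength: λ' = 3.0418 + 2.3840 = 5.4258 pm
Final photon energy: E' = hc/λ' = 228.5096 keV

Electron kinetic energy:
K_e = E - E' = 407.6000 - 228.5096 = 179.0904 keV

(Intermediate values are shown rounded; full precision is carried through to the final answer.)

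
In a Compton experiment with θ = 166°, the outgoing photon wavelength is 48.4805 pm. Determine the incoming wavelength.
43.7000 pm

From λ' = λ + Δλ, we have λ = λ' - Δλ

First calculate the Compton shift:
Δλ = λ_C(1 - cos θ)
Δλ = 2.4263 × (1 - cos(166°))
Δλ = 2.4263 × 1.9703
Δλ = 4.7805 pm

Initial wavelength:
λ = λ' - Δλ
λ = 48.4805 - 4.7805
λ = 43.7000 pm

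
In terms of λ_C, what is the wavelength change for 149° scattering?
1.8572 λ_C

The Compton shift formula is:
Δλ = λ_C(1 - cos θ)

Dividing both sides by λ_C:
Δλ/λ_C = 1 - cos θ

For θ = 149°:
Δλ/λ_C = 1 - cos(149°)
Δλ/λ_C = 1 - -0.8572
Δλ/λ_C = 1.8572

This means the shift is 1.8572 × λ_C = 4.5061 pm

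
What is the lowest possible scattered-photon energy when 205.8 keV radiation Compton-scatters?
113.9862 keV (at θ = 180°)

The scattered photon has minimum energy when its wavelength is maximum, i.e., when the Compton shift Δλ = λ_C(1 − cos θ) is maximum. This occurs at θ = 180° (backscattering), giving Δλ_max = 2λ_C = 4.8526 pm.

Initial wavelength: λ₀ = hc/E₀ = 6.0245 pm
Maximum final wavelength: λ'_max = λ₀ + 2λ_C = 6.0245 + 4.8526 = 10.8771 pm
Minimum final energy: E'_min = hc/λ'_max = 113.9862 keV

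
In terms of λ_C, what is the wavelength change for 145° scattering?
1.8192 λ_C

The Compton shift formula is:
Δλ = λ_C(1 - cos θ)

Dividing both sides by λ_C:
Δλ/λ_C = 1 - cos θ

For θ = 145°:
Δλ/λ_C = 1 - cos(145°)
Δλ/λ_C = 1 - -0.8192
Δλ/λ_C = 1.8192

This means the shift is 1.8192 × λ_C = 4.4138 pm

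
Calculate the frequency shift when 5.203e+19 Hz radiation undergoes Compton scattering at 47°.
6.144e+18 Hz (decrease)

Convert frequency to wavelength (c = 299792458 m/s):
λ₀ = c/f₀ = 299792458/5.203e+19 = 5.7619154e-12 m = 5.7619 pm

Calculate Compton shift:
Δλ = λ_C(1 - cos(47°)) = 0.7716 pm

Final wavelength:
λ' = λ₀ + Δλ = 5.7619 + 0.7716 = 6.5335 pm

Final frequency:
f' = c/λ' = 299792458/6.5334860e-12 = 4.5885528e+19 Hz

Frequency shift (decrease):
Δf = f₀ - f' = 5.203e+19 - 4.5885528e+19 = 6.144e+18 Hz

(Intermediate values are shown rounded; full precision is carried through to the final answer.)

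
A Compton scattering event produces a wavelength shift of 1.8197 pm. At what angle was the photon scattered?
75.52°

From the Compton formula Δλ = λ_C(1 - cos θ), we can solve for θ:

cos θ = 1 - Δλ/λ_C

Given:
- Δλ = 1.8197 pm
- λ_C = h/(m_e·c) ≈ 2.42631024 pm

cos θ = 1 - 1.8197/2.42631024
cos θ = 1 - 0.749987
cos θ = 0.250013

θ = arccos(0.250013)
θ = 75.52°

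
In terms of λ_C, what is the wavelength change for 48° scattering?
0.3309 λ_C

The Compton shift formula is:
Δλ = λ_C(1 - cos θ)

Dividing both sides by λ_C:
Δλ/λ_C = 1 - cos θ

For θ = 48°:
Δλ/λ_C = 1 - cos(48°)
Δλ/λ_C = 1 - 0.6691
Δλ/λ_C = 0.3309

This means the shift is 0.3309 × λ_C = 0.8028 pm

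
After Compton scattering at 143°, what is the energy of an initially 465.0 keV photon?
176.3550 keV

First convert energy to wavelength:
λ = hc/E, with hc ≈ 1239.842 keV·pm (i.e. 1239.842 eV·nm)

For E = 465.0 keV = 465000 eV:
λ = 1239.842 keV·pm / 465.0 keV
λ = 2.6663 pm

Calculate the Compton shift:
Δλ = λ_C(1 - cos(143°)) = 2.4263 × 1.7986
Δλ = 4.3640 pm

Final wavelength:
λ' = 2.6663 + 4.3640 = 7.0304 pm

Final energy:
E' = hc/λ' = 1239.842 / 7.0304 = 176.3550 keV

(Intermediate values are shown rounded; full precision is carried through to the final answer.)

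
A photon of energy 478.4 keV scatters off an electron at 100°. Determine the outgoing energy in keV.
227.9424 keV

First convert energy to wavelength:
λ = hc/E, with hc ≈ 1239.842 keV·pm (i.e. 1239.842 eV·nm)

For E = 478.4 keV = 478400 eV:
λ = 1239.842 keV·pm / 478.4 keV
λ = 2.5916 pm

Calculate the Compton shift:
Δλ = λ_C(1 - cos(100°)) = 2.4263 × 1.1736
Δλ = 2.8476 pm

Final wavelength:
λ' = 2.5916 + 2.8476 = 5.4393 pm

Final energy:
E' = hc/λ' = 1239.842 / 5.4393 = 227.9424 keV

(Intermediate values are shown rounded; full precision is carried through to the final answer.)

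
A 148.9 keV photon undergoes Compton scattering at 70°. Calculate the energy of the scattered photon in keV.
124.9445 keV

First convert energy to wavelength:
λ = hc/E, with hc ≈ 1239.842 keV·pm (i.e. 1239.842 eV·nm)

For E = 148.9 keV = 148900 eV:
λ = 1239.842 keV·pm / 148.9 keV
λ = 8.3267 pm

Calculate the Compton shift:
Δλ = λ_C(1 - cos(70°)) = 2.4263 × 0.6580
Δλ = 1.5965 pm

Final wavelength:
λ' = 8.3267 + 1.5965 = 9.9231 pm

Final energy:
E' = hc/λ' = 1239.842 / 9.9231 = 124.9445 keV

(Intermediate values are shown rounded; full precision is carried through to the final answer.)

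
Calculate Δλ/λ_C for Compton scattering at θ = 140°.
1.7660 λ_C

The Compton shift formula is:
Δλ = λ_C(1 - cos θ)

Dividing both sides by λ_C:
Δλ/λ_C = 1 - cos θ

For θ = 140°:
Δλ/λ_C = 1 - cos(140°)
Δλ/λ_C = 1 - -0.7660
Δλ/λ_C = 1.7660

This means the shift is 1.7660 × λ_C = 4.2850 pm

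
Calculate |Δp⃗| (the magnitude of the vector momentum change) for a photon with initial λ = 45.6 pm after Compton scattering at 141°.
2.6215e-23 kg·m/s

Photon momentum magnitude is p = h/λ.

Initial momentum:
p₀ = h/λ = 6.6261e-34/4.5600e-11 = 1.4531e-23 kg·m/s

After scattering:
λ' = λ + Δλ = 45.6 + 4.3119 = 49.9119 pm
p' = h/λ' = 6.6261e-34/4.9912e-11 = 1.3276e-23 kg·m/s

Momentum is a vector; the scattered photon's direction makes angle θ = 141° with the incident direction. The magnitude of the vector change Δp⃗ = p⃗₀ − p⃗' is found from the law of cosines:
|Δp⃗|² = p₀² + p'² − 2p₀p'cos θ
|Δp⃗|² = (1.4531e-23)² + (1.3276e-23)² − 2·1.4531e-23·1.3276e-23·cos(141°)
|Δp⃗| = 2.6215e-23 kg·m/s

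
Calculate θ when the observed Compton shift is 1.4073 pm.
65.17°

From the Compton formula Δλ = λ_C(1 - cos θ), we can solve for θ:

cos θ = 1 - Δλ/λ_C

Given:
- Δλ = 1.4073 pm
- λ_C = h/(m_e·c) ≈ 2.42631024 pm

cos θ = 1 - 1.4073/2.42631024
cos θ = 1 - 0.580017
cos θ = 0.419983

θ = arccos(0.419983)
θ = 65.17°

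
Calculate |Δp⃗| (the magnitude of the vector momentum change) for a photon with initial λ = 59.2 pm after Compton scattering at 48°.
9.0451e-24 kg·m/s

Photon momentum magnitude is p = h/λ.

Initial momentum:
p₀ = h/λ = 6.6261e-34/5.9200e-11 = 1.1193e-23 kg·m/s

After scattering:
λ' = λ + Δλ = 59.2 + 0.8028 = 60.0028 pm
p' = h/λ' = 6.6261e-34/6.0003e-11 = 1.1043e-23 kg·m/s

Momentum is a vector; the scattered photon's direction makes angle θ = 48° with the incident direction. The magnitude of the vector change Δp⃗ = p⃗₀ − p⃗' is found from the law of cosines:
|Δp⃗|² = p₀² + p'² − 2p₀p'cos θ
|Δp⃗|² = (1.1193e-23)² + (1.1043e-23)² − 2·1.1193e-23·1.1043e-23·cos(48°)
|Δp⃗| = 9.0451e-24 kg·m/s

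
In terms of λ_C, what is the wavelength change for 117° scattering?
1.4540 λ_C

The Compton shift formula is:
Δλ = λ_C(1 - cos θ)

Dividing both sides by λ_C:
Δλ/λ_C = 1 - cos θ

For θ = 117°:
Δλ/λ_C = 1 - cos(117°)
Δλ/λ_C = 1 - -0.4540
Δλ/λ_C = 1.4540

This means the shift is 1.4540 × λ_C = 3.5278 pm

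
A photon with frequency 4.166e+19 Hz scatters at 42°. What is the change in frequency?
3.320e+18 Hz (decrease)

Convert frequency to wavelength (c = 299792458 m/s):
λ₀ = c/f₀ = 299792458/4.166e+19 = 7.1961704e-12 m = 7.1962 pm

Calculate Compton shift:
Δλ = λ_C(1 - cos(42°)) = 0.6232 pm

Final wavelength:
λ' = λ₀ + Δλ = 7.1962 + 0.6232 = 7.8194 pm

Final frequency:
f' = c/λ' = 299792458/7.8193807e-12 = 3.8339668e+19 Hz

Frequency shift (decrease):
Δf = f₀ - f' = 4.166e+19 - 3.8339668e+19 = 3.320e+18 Hz

(Intermediate values are shown rounded; full precision is carried through to the final answer.)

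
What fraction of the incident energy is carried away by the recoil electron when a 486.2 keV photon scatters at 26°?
0.0878 (or 8.78%)

Calculate initial and final photon energies:

Initial: E₀ = 486.2 keV → λ₀ = 2.5501 pm
Compton shift: Δλ = 0.2456 pm
Final wavelength: λ' = 2.7956 pm
Final energy: E' = 443.4940 keV

Fractional energy loss:
(E₀ - E')/E₀ = (486.2000 - 443.4940)/486.2000
= 42.7060/486.2000
= 0.0878
= 8.78%

(Intermediate values are shown rounded; full precision is carried through to the final answer.)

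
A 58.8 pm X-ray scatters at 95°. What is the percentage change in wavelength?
4.4860%

Calculate the Compton shift:
Δλ = λ_C(1 - cos(95°))
Δλ = 2.4263 × (1 - cos(95°))
Δλ = 2.4263 × 1.0872
Δλ = 2.6378 pm

Percentage change:
(Δλ/λ₀) × 100 = (2.6378/58.8) × 100
= 4.4860%

(Intermediate values are shown rounded; full precision is carried through to the final answer.)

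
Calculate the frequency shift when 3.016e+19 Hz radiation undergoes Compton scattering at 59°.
3.192e+18 Hz (decrease)

Convert frequency to wavelength (c = 299792458 m/s):
λ₀ = c/f₀ = 299792458/3.016e+19 = 9.9400682e-12 m = 9.9401 pm

Calculate Compton shift:
Δλ = λ_C(1 - cos(59°)) = 1.1767 pm

Final wavelength:
λ' = λ₀ + Δλ = 9.9401 + 1.1767 = 11.1167 pm

Final frequency:
f' = c/λ' = 299792458/1.1116736e-11 = 2.6967668e+19 Hz

Frequency shift (decrease):
Δf = f₀ - f' = 3.016e+19 - 2.6967668e+19 = 3.192e+18 Hz

(Intermediate values are shown rounded; full precision is carried through to the final answer.)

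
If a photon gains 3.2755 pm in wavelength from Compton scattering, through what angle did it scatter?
110.49°

From the Compton formula Δλ = λ_C(1 - cos θ), we can solve for θ:

cos θ = 1 - Δλ/λ_C

Given:
- Δλ = 3.2755 pm
- λ_C = h/(m_e·c) ≈ 2.42631024 pm

cos θ = 1 - 3.2755/2.42631024
cos θ = 1 - 1.349992
cos θ = -0.349992

θ = arccos(-0.349992)
θ = 110.49°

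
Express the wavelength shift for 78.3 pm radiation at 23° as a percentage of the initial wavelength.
0.2463%

Calculate the Compton shift:
Δλ = λ_C(1 - cos(23°))
Δλ = 2.4263 × (1 - cos(23°))
Δλ = 2.4263 × 0.0795
Δλ = 0.1929 pm

Percentage change:
(Δλ/λ₀) × 100 = (0.1929/78.3) × 100
= 0.2463%

(Intermediate values are shown rounded; full precision is carried through to the final answer.)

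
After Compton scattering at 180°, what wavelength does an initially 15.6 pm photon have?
20.4526 pm

Using the Compton formula: λ' = λ + λ_C(1 − cos θ)

For θ = 180°, cos θ = -1 (exact) = -1.0000, so:
1 − cos 180° = 1 − (-1) = 2.0000

Δλ = λ_C × 2.0000 = 2.4263 × 2.0000 = 4.8526 pm

λ' = 15.6 + 4.8526 = 20.4526 pm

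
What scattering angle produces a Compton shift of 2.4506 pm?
90.57°

From the Compton formula Δλ = λ_C(1 - cos θ), we can solve for θ:

cos θ = 1 - Δλ/λ_C

Given:
- Δλ = 2.4506 pm
- λ_C = h/(m_e·c) ≈ 2.42631024 pm

cos θ = 1 - 2.4506/2.42631024
cos θ = 1 - 1.010011
cos θ = -0.010011

θ = arccos(-0.010011)
θ = 90.57°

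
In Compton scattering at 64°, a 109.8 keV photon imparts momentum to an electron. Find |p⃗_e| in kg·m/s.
5.9087e-23 kg·m/s

The electron is initially at rest, so by conservation of momentum:
p⃗_e = p⃗₀ − p⃗'  (incident photon momentum minus scattered photon momentum)

Photon momentum magnitudes (p = h/λ = E/c):
λ₀ = hc/E₀ = 11.2918 pm → p₀ = h/λ₀ = 5.8680e-23 kg·m/s
Δλ = λ_C(1 − cos 64°) = 1.3627 pm
λ' = 12.6545 pm → p' = h/λ' = 5.2361e-23 kg·m/s

The scattered photon makes angle θ = 64° with the incident direction, so by the law of cosines:
|p⃗_e|² = p₀² + p'² − 2p₀p'cos θ
|p⃗_e|² = (5.8680e-23)² + (5.2361e-23)² − 2·5.8680e-23·5.2361e-23·cos(64°)
|p⃗_e| = 5.9087e-23 kg·m/s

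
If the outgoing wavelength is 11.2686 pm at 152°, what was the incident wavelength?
6.7000 pm

From λ' = λ + Δλ, we have λ = λ' - Δλ

First calculate the Compton shift:
Δλ = λ_C(1 - cos θ)
Δλ = 2.4263 × (1 - cos(152°))
Δλ = 2.4263 × 1.8829
Δλ = 4.5686 pm

Initial wavelength:
λ = λ' - Δλ
λ = 11.2686 - 4.5686
λ = 6.7000 pm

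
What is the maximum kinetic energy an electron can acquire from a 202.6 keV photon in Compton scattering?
89.6023 keV

Maximum energy transfer occurs at θ = 180° (backscattering).

Initial photon: E₀ = 202.6 keV → λ₀ = 6.1197 pm

Maximum Compton shift (at 180°):
Δλ_max = 2λ_C = 2 × 2.4263 = 4.8526 pm

Final wavelength:
λ' = 6.1197 + 4.8526 = 10.9723 pm

Minimum photon energy (maximum energy to electron):
E'_min = hc/λ' = 112.9977 keV

Maximum electron kinetic energy:
K_max = E₀ - E'_min = 202.6000 - 112.9977 = 89.6023 keV

(Intermediate values are shown rounded; full precision is carried through to the final answer.)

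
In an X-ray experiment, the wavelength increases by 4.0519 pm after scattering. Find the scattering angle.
132.07°

From the Compton formula Δλ = λ_C(1 - cos θ), we can solve for θ:

cos θ = 1 - Δλ/λ_C

Given:
- Δλ = 4.0519 pm
- λ_C = h/(m_e·c) ≈ 2.42631024 pm

cos θ = 1 - 4.0519/2.42631024
cos θ = 1 - 1.669984
cos θ = -0.669984

θ = arccos(-0.669984)
θ = 132.07°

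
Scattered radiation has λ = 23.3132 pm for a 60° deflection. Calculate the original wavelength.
22.1000 pm

From λ' = λ + Δλ, we have λ = λ' - Δλ

First calculate the Compton shift:
Δλ = λ_C(1 - cos θ)
Δλ = 2.4263 × (1 - cos(60°))
Δλ = 2.4263 × 0.5000
Δλ = 1.2132 pm

Initial wavelength:
λ = λ' - Δλ
λ = 23.3132 - 1.2132
λ = 22.1000 pm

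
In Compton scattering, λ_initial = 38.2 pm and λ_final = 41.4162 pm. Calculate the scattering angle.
109.00°

First find the wavelength shift:
Δλ = λ' - λ = 41.4162 - 38.2 = 3.2162 pm

Using Δλ = λ_C(1 - cos θ), with λ_C = h/(m_e·c) ≈ 2.42631024 pm:
cos θ = 1 - Δλ/λ_C
cos θ = 1 - 3.2162/2.42631024
cos θ = -0.325552

θ = arccos(-0.325552)
θ = 109.00°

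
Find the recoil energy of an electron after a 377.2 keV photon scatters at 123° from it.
200.9543 keV

By energy conservation: K_e = E_initial - E_final

First find the scattered photon energy:
Initial wavelength: λ = hc/E = 3.2870 pm
Compton shift: Δλ = λ_C(1 - cos(123°)) = 3.7478 pm
Final wavelength: λ' = 3.2870 + 3.7478 = 7.0347 pm
Final photon energy: E' = hc/λ' = 176.2457 keV

Electron kinetic energy:
K_e = E - E' = 377.2000 - 176.2457 = 200.9543 keV

(Intermediate values are shown rounded; full precision is carried through to the final answer.)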